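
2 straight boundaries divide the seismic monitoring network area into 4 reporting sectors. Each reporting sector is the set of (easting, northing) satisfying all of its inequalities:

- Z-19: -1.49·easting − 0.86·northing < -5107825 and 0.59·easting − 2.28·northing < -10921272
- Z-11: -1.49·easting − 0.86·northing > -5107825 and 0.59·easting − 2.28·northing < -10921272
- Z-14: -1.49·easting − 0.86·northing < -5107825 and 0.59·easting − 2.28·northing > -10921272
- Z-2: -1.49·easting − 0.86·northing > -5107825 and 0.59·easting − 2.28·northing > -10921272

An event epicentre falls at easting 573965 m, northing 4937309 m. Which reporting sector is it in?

-1.49·573965 − 0.86·4937309 = -5101293.590, which is > -5107825
0.59·573965 − 2.28·4937309 = -10918425.170, which is > -10921272
This sign pattern matches Z-2.

Z-2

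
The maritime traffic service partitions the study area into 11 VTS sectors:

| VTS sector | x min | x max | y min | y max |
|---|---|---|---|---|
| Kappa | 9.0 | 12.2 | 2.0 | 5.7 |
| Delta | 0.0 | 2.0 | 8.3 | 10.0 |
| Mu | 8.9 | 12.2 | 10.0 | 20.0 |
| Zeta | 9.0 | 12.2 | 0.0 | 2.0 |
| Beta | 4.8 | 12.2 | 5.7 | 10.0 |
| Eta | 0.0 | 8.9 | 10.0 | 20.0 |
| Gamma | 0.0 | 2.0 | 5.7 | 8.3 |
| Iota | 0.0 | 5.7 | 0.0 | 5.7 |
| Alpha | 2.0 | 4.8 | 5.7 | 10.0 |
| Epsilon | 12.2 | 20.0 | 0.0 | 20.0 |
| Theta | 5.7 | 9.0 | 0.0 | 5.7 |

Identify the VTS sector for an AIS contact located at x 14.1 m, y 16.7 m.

The point has x = 14.1 and y = 16.7.
Only Epsilon satisfies 12.2 ≤ x ≤ 20.0 and 0.0 ≤ y ≤ 20.0.

Epsilon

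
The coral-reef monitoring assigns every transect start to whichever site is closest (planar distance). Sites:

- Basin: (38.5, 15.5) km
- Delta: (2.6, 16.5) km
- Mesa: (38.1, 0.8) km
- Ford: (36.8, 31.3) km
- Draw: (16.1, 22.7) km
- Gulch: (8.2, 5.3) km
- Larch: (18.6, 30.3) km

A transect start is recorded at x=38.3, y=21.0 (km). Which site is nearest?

Squared distances to each site:
Basin: 30.290; Delta: 1294.740; Mesa: 408.080; Ford: 108.340; Draw: 495.730; Gulch: 1152.500; Larch: 474.580.
Minimum at Basin.

Basin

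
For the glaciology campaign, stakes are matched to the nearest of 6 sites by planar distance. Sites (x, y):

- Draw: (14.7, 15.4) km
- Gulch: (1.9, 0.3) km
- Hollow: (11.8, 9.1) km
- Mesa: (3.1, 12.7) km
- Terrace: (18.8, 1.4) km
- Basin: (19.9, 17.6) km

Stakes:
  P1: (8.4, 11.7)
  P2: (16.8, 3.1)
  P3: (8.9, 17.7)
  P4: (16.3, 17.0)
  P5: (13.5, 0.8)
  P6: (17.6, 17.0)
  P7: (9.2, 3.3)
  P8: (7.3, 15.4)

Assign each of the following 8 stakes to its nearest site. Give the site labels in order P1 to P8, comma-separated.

P1 → Hollow (d²=18.32)
P2 → Terrace (d²=6.89)
P3 → Draw (d²=38.93)
P4 → Draw (d²=5.12)
P5 → Terrace (d²=28.45)
P6 → Basin (d²=5.65)
P7 → Hollow (d²=40.40)
P8 → Mesa (d²=24.93)

Hollow, Terrace, Draw, Draw, Terrace, Basin, Hollow, Mesa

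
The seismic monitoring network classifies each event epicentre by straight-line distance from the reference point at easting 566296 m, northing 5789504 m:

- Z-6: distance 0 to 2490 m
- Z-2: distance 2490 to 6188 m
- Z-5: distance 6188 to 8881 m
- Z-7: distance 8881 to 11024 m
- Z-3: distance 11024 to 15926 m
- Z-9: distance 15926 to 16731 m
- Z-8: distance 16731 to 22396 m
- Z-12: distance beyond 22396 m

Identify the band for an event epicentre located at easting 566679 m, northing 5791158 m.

Z-6

Distance = √((566679−566296)² + (5791158−5789504)²) = √(146689.000 + 2735716.000) = 1697.765 m.
0 ≤ 1697.765 < 2490 → Z-6.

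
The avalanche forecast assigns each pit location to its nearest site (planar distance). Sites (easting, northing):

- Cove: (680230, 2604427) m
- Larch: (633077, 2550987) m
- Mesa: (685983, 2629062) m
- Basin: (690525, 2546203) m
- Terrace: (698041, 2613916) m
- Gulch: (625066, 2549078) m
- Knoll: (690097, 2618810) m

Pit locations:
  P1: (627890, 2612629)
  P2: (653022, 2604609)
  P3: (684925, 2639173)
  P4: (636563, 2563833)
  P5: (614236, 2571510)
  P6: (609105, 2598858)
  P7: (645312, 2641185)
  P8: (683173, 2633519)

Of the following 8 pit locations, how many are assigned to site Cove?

2

P1 → Cove
P2 → Cove
P3 → Mesa
P4 → Larch
P5 → Gulch
P6 → Gulch
P7 → Mesa
P8 → Mesa
2 of the 8 go to Cove.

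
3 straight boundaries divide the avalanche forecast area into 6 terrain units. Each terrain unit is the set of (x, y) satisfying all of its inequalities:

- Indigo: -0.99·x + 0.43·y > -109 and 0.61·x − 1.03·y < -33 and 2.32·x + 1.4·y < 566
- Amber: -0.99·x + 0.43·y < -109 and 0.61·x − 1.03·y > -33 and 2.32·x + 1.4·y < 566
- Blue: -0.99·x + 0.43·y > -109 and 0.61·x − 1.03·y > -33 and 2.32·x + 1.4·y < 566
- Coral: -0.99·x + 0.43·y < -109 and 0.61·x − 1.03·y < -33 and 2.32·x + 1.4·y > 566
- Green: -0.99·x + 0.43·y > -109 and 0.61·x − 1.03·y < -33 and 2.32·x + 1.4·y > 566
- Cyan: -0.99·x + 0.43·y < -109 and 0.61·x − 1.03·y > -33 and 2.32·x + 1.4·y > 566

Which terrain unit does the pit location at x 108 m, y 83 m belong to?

Blue

-0.99·108 + 0.43·83 = -71.230, which is > -109
0.61·108 − 1.03·83 = -19.610, which is > -33
2.32·108 + 1.4·83 = 366.760, which is < 566
This sign pattern matches Blue.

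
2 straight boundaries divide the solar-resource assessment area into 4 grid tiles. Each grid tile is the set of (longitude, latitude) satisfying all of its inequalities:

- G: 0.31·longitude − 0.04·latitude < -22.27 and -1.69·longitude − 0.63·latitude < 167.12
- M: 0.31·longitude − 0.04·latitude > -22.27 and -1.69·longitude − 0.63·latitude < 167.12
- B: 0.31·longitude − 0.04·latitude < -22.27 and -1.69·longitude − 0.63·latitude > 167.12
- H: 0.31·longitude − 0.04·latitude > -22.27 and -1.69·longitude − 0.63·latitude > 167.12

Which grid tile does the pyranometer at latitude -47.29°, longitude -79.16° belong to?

0.31·-79.16 − 0.04·-47.29 = -22.648, which is < -22.27
-1.69·-79.16 − 0.63·-47.29 = 163.573, which is < 167.12
This sign pattern matches G.

G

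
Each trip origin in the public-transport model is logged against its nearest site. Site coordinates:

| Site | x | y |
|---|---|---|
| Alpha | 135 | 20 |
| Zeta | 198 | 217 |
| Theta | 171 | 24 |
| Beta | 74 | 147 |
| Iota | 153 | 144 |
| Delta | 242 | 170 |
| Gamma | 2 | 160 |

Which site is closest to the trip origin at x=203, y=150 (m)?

Delta

Squared distances to each site:
Alpha: 21524.000; Zeta: 4514.000; Theta: 16900.000; Beta: 16650.000; Iota: 2536.000; Delta: 1921.000; Gamma: 40501.000.
Minimum at Delta.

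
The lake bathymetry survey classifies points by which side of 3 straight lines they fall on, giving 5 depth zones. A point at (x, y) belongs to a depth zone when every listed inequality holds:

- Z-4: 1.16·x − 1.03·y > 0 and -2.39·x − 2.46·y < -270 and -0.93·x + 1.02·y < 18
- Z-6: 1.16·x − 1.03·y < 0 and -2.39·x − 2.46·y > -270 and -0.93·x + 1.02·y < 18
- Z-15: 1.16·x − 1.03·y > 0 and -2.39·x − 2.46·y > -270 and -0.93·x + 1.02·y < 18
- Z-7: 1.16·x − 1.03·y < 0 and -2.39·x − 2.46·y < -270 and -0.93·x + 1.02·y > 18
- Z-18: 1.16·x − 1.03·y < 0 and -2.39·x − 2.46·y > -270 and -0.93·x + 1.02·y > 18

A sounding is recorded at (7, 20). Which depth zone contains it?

1.16·7 − 1.03·20 = -12.480, which is < 0
-2.39·7 − 2.46·20 = -65.930, which is > -270
-0.93·7 + 1.02·20 = 13.890, which is < 18
This sign pattern matches Z-6.

Z-6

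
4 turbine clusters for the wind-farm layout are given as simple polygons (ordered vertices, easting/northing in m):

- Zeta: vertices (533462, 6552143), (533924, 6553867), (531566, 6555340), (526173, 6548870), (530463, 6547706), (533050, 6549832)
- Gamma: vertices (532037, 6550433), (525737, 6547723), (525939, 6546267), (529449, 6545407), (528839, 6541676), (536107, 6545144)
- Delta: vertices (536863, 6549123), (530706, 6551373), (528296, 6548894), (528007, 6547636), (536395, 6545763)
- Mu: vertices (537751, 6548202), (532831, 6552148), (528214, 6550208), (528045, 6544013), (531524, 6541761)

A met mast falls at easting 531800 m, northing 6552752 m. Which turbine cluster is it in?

Cast a ray rightward from (531800, 6552752). For each polygon, the edges (by vertex number in listed order) whose endpoints lie on opposite sides of northing = 6552752, where each meets that height, and whether that is right or left of the point:
Zeta: 1–2 at easting≈533625.2 (right), 3–4 at easting≈529408.8 (left) → 1 crossing.
Gamma: no edge straddles that height → 0 crossings.
Delta: no edge straddles that height → 0 crossings.
Mu: no edge straddles that height → 0 crossings.
Only Zeta has an odd count, so the point is inside Zeta.

Zeta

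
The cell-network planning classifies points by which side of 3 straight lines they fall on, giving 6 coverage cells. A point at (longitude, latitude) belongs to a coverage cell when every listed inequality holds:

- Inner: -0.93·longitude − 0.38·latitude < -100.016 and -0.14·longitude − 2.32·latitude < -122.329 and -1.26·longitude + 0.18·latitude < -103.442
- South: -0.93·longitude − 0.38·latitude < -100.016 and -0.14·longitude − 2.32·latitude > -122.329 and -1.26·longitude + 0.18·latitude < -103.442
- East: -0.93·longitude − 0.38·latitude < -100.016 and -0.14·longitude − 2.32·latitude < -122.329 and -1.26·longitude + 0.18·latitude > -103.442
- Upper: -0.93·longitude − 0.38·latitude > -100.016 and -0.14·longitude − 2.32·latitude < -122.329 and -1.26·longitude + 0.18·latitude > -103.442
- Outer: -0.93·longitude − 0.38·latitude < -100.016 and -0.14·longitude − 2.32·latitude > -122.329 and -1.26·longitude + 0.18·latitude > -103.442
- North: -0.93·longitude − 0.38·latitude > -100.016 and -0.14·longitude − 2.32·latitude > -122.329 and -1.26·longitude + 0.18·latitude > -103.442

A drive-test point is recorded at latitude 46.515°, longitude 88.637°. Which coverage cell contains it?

-0.93·88.637 − 0.38·46.515 = -100.108, which is < -100.016
-0.14·88.637 − 2.32·46.515 = -120.324, which is > -122.329
-1.26·88.637 + 0.18·46.515 = -103.310, which is > -103.442
This sign pattern matches Outer.

Outer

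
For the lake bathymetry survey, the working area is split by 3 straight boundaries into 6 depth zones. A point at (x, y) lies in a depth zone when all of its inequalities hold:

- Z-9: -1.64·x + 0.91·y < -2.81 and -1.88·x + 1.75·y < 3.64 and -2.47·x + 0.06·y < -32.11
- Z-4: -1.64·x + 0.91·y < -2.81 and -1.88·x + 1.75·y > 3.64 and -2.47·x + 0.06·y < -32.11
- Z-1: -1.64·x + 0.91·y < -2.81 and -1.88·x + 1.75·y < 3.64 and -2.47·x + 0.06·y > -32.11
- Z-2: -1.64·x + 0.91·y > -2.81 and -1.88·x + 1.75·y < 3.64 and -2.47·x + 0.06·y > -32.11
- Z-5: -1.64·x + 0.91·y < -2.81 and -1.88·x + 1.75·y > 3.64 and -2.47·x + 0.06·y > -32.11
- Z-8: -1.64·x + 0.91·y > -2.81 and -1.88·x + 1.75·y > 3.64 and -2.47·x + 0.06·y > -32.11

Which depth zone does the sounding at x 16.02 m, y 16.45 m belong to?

-1.64·16.02 + 0.91·16.45 = -11.303, which is < -2.81
-1.88·16.02 + 1.75·16.45 = -1.330, which is < 3.64
-2.47·16.02 + 0.06·16.45 = -38.582, which is < -32.11
This sign pattern matches Z-9.

Z-9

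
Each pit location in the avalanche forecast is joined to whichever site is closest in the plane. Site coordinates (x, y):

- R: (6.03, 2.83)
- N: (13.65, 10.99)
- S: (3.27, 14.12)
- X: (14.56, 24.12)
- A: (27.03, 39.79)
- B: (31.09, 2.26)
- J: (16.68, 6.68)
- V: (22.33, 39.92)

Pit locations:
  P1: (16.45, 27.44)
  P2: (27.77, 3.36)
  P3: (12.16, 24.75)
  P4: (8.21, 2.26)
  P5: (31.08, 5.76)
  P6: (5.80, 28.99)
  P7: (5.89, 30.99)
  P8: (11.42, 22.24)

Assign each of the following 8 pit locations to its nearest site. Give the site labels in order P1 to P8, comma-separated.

P1 → X (d²=14.59)
P2 → B (d²=12.23)
P3 → X (d²=6.16)
P4 → R (d²=5.08)
P5 → B (d²=12.25)
P6 → X (d²=100.45)
P7 → X (d²=122.37)
P8 → X (d²=13.39)

X, B, X, R, B, X, X, X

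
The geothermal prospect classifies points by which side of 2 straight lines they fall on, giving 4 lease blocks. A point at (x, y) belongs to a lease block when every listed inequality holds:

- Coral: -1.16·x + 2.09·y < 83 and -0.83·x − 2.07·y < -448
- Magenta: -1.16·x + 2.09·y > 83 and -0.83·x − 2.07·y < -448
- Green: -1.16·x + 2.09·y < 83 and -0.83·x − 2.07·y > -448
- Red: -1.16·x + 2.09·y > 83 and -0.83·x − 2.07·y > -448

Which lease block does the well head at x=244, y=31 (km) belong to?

-1.16·244 + 2.09·31 = -218.250, which is < 83
-0.83·244 − 2.07·31 = -266.690, which is > -448
This sign pattern matches Green.

Green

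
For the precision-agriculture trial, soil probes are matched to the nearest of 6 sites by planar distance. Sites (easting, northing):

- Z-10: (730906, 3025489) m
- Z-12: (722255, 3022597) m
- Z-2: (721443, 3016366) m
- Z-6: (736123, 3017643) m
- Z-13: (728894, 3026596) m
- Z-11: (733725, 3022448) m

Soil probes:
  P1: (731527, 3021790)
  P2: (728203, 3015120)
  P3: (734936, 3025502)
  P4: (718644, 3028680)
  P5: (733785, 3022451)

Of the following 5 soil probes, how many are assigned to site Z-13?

P1 → Z-11
P2 → Z-2
P3 → Z-11
P4 → Z-12
P5 → Z-11
0 of the 5 go to Z-13.

0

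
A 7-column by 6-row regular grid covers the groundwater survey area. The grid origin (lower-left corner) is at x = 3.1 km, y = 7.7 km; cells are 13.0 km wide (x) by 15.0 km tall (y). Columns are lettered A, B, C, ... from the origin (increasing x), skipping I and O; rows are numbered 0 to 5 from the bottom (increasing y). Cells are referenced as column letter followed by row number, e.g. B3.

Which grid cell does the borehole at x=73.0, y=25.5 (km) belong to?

Column index: ⌊(73.0 − 3.1) / 13.0⌋ = ⌊5.377⌋ = 5 → column F
Row offset from origin: ⌊(25.5 − 7.7) / 15.0⌋ = ⌊1.187⌋ = 1 → row 1

F1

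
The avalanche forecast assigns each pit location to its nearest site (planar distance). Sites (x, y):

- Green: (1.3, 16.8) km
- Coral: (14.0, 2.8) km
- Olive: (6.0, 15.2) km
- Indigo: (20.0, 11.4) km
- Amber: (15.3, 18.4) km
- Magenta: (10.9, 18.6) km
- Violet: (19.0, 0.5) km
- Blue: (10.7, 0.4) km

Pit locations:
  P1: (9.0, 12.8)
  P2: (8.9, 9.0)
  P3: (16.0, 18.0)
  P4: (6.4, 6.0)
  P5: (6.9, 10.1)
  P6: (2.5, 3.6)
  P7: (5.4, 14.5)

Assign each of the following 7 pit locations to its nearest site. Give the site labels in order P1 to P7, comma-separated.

P1 → Olive (d²=14.76)
P2 → Olive (d²=46.85)
P3 → Amber (d²=0.65)
P4 → Blue (d²=49.85)
P5 → Olive (d²=26.82)
P6 → Blue (d²=77.48)
P7 → Olive (d²=0.85)

Olive, Olive, Amber, Blue, Olive, Blue, Olive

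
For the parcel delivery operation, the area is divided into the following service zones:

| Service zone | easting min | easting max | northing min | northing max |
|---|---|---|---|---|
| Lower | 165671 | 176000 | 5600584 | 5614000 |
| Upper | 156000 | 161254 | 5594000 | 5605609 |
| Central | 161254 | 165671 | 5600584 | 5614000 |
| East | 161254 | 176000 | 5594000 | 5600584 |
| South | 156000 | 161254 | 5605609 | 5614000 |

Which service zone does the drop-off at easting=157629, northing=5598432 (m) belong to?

The point has easting = 157629 and northing = 5598432.
Only Upper satisfies 156000 ≤ easting ≤ 161254 and 5594000 ≤ northing ≤ 5605609.

Upper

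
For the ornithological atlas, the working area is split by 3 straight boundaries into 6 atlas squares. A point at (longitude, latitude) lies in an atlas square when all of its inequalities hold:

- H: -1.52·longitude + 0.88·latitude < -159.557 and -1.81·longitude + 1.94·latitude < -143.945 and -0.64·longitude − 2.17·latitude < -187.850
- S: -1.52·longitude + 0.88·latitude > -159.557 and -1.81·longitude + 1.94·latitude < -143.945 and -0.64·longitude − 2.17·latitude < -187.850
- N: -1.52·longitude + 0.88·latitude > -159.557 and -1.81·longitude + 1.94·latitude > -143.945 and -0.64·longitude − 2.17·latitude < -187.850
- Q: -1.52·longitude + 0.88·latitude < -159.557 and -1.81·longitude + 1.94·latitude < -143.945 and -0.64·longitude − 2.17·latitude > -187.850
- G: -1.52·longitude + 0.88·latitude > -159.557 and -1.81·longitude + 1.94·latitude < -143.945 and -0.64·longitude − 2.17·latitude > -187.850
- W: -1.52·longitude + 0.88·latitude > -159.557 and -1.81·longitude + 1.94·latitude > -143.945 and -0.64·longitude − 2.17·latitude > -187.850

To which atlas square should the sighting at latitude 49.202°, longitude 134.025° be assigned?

-1.52·134.025 + 0.88·49.202 = -160.420, which is < -159.557
-1.81·134.025 + 1.94·49.202 = -147.133, which is < -143.945
-0.64·134.025 − 2.17·49.202 = -192.544, which is < -187.850
This sign pattern matches H.

H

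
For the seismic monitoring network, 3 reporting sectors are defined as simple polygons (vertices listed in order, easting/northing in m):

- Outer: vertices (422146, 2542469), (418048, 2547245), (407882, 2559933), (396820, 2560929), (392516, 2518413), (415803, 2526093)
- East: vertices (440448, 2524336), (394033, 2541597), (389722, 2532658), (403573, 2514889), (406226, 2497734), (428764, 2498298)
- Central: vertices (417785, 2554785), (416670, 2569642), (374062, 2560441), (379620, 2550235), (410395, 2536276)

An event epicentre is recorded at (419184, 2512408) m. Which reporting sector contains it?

East

Cast a ray rightward from (419184, 2512408). For each polygon, the edges (by vertex number in listed order) whose endpoints lie on opposite sides of northing = 2512408, where each meets that height, and whether that is right or left of the point:
Outer: no edge straddles that height → 0 crossings.
East: 4–5 at easting≈403956.7 (left), 6–1 at easting≈435095.6 (right) → 1 crossing.
Central: no edge straddles that height → 0 crossings.
Only East has an odd count, so the point is inside East.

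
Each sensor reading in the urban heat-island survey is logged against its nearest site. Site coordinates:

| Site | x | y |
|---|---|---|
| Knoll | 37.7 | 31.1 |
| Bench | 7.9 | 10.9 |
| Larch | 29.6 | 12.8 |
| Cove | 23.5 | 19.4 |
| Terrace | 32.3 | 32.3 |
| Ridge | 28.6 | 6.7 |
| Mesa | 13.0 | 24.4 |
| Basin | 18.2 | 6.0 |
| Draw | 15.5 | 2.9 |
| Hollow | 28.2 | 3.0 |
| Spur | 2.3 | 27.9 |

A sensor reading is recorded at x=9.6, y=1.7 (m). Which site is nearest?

Draw

Squared distances to each site:
Knoll: 1653.970; Bench: 87.530; Larch: 523.210; Cove: 506.500; Terrace: 1451.650; Ridge: 386.000; Mesa: 526.850; Basin: 92.450; Draw: 36.250; Hollow: 347.650; Spur: 739.730.
Minimum at Draw.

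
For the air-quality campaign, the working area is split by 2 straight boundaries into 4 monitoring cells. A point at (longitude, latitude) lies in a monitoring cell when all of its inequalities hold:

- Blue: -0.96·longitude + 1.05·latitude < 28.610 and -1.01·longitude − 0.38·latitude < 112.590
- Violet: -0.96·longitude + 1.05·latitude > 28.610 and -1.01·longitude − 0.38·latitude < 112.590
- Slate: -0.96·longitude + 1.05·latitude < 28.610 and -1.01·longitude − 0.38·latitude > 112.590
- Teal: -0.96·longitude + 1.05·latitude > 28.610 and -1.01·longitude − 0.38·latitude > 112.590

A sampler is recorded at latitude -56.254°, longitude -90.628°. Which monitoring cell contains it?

Slate

-0.96·-90.628 + 1.05·-56.254 = 27.936, which is < 28.610
-1.01·-90.628 − 0.38·-56.254 = 112.911, which is > 112.590
This sign pattern matches Slate.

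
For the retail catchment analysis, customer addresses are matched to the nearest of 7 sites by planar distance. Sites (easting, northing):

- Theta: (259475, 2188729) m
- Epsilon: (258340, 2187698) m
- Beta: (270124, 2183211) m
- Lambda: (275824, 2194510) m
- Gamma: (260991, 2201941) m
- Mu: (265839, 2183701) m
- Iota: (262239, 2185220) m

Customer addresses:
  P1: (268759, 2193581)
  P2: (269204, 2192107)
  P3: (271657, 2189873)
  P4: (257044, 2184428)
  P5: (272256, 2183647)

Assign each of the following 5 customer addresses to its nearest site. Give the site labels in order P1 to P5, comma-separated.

Lambda, Lambda, Lambda, Epsilon, Beta

P1 → Lambda (d²=50777266.00)
P2 → Lambda (d²=49598809.00)
P3 → Lambda (d²=38865658.00)
P4 → Epsilon (d²=12372516.00)
P5 → Beta (d²=4735520.00)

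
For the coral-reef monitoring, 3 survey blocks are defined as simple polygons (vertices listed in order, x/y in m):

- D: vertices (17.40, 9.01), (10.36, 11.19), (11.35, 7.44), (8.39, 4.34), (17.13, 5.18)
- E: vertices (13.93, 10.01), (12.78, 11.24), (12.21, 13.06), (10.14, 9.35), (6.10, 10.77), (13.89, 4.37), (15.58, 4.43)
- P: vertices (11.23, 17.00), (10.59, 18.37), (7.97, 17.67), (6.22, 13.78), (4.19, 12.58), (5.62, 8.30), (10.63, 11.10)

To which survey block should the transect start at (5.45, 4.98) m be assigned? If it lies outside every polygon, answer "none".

none

Cast a ray rightward from (5.45, 4.98). For each polygon, the edges (by vertex number in listed order) whose endpoints lie on opposite sides of y = 4.98, where each meets that height, and whether that is right or left of the point:
D: 3–4 at x≈9.001 (right), 4–5 at x≈15.049 (right) → 2 crossings.
E: 5–6 at x≈13.148 (right), 7–1 at x≈15.417 (right) → 2 crossings.
P: no edge straddles that height → 0 crossings.
All counts are even, so the point lies outside every listed polygon.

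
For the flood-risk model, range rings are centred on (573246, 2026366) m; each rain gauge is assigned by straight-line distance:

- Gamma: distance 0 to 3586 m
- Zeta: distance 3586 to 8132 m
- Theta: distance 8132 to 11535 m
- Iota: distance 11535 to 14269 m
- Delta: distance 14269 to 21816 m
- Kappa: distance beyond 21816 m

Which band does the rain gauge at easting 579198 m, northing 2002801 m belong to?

Kappa

Distance = √((579198−573246)² + (2002801−2026366)²) = √(35426304.000 + 555309225.000) = 24305.052 m.
21816 ≤ 24305.052 < ∞ → Kappa.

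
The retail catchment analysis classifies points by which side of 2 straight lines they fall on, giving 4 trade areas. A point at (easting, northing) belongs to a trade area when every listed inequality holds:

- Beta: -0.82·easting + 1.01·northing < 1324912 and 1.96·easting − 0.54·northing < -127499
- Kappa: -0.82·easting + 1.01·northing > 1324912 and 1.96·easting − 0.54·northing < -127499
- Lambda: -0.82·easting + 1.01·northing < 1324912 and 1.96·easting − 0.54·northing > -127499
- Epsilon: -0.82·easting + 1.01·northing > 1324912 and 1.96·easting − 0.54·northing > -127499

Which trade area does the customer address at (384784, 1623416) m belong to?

Lambda

-0.82·384784 + 1.01·1623416 = 1324127.280, which is < 1324912
1.96·384784 − 0.54·1623416 = -122468.000, which is > -127499
This sign pattern matches Lambda.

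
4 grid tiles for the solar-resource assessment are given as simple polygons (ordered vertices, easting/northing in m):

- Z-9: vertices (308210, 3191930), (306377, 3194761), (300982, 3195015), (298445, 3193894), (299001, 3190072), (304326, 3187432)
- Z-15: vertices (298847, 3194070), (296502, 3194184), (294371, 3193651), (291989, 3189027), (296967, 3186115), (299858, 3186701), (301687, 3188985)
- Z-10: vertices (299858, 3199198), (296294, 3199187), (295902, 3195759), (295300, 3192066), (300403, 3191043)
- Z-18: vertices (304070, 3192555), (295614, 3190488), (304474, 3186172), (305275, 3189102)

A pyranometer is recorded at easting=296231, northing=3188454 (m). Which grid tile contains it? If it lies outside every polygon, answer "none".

Cast a ray rightward from (296231, 3188454). For each polygon, the edges (by vertex number in listed order) whose endpoints lie on opposite sides of northing = 3188454, where each meets that height, and whether that is right or left of the point:
Z-9: 5–6 at easting≈302264.6 (right), 6–1 at easting≈305208.5 (right) → 2 crossings.
Z-15: 4–5 at easting≈292968.5 (left), 6–7 at easting≈301261.8 (right) → 1 crossing.
Z-10: no edge straddles that height → 0 crossings.
Z-18: 2–3 at easting≈299789.4 (right), 3–4 at easting≈305097.9 (right) → 2 crossings.
Only Z-15 has an odd count, so the point is inside Z-15.

Z-15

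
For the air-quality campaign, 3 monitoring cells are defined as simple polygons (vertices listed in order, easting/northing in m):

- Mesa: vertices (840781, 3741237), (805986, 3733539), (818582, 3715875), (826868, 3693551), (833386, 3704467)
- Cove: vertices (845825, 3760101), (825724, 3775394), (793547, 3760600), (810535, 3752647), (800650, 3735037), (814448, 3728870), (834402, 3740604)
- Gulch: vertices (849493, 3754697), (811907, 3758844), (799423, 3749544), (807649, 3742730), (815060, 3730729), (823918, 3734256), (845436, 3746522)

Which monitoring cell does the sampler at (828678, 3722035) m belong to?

Mesa

Cast a ray rightward from (828678, 3722035). For each polygon, the edges (by vertex number in listed order) whose endpoints lie on opposite sides of northing = 3722035, where each meets that height, and whether that is right or left of the point:
Mesa: 2–3 at easting≈814189.4 (left), 5–1 at easting≈836919.2 (right) → 1 crossing.
Cove: no edge straddles that height → 0 crossings.
Gulch: no edge straddles that height → 0 crossings.
Only Mesa has an odd count, so the point is inside Mesa.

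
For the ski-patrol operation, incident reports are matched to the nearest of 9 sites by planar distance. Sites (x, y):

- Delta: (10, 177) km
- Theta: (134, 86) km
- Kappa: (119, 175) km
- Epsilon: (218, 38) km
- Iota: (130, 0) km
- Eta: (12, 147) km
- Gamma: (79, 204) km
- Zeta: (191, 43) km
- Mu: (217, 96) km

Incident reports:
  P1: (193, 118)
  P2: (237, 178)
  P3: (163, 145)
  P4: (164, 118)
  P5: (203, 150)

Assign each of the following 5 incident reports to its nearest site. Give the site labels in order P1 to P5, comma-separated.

P1 → Mu (d²=1060.00)
P2 → Mu (d²=7124.00)
P3 → Kappa (d²=2836.00)
P4 → Theta (d²=1924.00)
P5 → Mu (d²=3112.00)

Mu, Mu, Kappa, Theta, Mu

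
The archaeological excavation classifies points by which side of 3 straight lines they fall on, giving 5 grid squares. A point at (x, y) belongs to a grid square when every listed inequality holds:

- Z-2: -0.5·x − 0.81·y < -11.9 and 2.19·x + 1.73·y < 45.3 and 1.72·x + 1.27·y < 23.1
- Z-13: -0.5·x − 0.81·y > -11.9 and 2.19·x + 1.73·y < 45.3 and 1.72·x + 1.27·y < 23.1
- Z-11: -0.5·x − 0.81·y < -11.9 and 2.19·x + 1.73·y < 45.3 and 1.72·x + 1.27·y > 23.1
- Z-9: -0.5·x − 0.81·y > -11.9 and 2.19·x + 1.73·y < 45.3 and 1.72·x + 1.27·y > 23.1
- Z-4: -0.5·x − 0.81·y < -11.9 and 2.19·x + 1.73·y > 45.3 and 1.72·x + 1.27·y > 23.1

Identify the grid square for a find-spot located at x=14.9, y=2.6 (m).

Z-9

-0.5·14.9 − 0.81·2.6 = -9.556, which is > -11.9
2.19·14.9 + 1.73·2.6 = 37.129, which is < 45.3
1.72·14.9 + 1.27·2.6 = 28.930, which is > 23.1
This sign pattern matches Z-9.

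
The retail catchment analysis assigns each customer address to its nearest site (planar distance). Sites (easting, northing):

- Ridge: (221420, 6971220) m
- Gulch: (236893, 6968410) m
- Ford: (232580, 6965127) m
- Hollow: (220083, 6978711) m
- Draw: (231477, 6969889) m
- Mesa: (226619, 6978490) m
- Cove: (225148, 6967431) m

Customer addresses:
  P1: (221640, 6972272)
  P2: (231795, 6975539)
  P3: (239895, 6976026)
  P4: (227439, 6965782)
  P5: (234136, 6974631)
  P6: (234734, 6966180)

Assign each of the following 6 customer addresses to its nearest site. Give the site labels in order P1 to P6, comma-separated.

P1 → Ridge (d²=1155104.00)
P2 → Draw (d²=32023624.00)
P3 → Gulch (d²=67015460.00)
P4 → Cove (d²=7967882.00)
P5 → Draw (d²=29556845.00)
P6 → Ford (d²=5748525.00)

Ridge, Draw, Gulch, Cove, Draw, Ford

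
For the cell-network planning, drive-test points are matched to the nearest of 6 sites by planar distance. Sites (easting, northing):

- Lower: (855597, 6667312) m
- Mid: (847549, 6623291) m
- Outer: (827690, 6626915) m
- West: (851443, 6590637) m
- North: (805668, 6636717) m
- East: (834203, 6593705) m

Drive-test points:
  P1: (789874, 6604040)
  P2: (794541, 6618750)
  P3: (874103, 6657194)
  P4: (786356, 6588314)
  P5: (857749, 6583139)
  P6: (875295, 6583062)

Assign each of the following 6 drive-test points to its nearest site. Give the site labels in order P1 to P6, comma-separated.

P1 → North (d²=1317236765.00)
P2 → North (d²=446623218.00)
P3 → Lower (d²=444845960.00)
P4 → East (d²=2318398290.00)
P5 → West (d²=95985640.00)
P6 → West (d²=626298529.00)

North, North, Lower, East, West, West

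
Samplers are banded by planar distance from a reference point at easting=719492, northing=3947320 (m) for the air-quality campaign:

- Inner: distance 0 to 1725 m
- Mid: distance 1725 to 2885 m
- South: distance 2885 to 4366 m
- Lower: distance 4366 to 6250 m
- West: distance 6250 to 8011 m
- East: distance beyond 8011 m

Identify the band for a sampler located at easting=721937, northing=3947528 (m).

Distance = √((721937−719492)² + (3947528−3947320)²) = √(5978025.000 + 43264.000) = 2453.831 m.
1725 ≤ 2453.831 < 2885 → Mid.

Mid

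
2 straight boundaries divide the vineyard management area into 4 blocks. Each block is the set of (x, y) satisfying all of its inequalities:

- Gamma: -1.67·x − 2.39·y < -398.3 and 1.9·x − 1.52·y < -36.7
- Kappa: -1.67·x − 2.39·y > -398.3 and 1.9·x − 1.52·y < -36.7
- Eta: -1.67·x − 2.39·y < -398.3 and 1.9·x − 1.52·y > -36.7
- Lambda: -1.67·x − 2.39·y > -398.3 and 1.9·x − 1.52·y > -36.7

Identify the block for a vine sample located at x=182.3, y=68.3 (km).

-1.67·182.3 − 2.39·68.3 = -467.678, which is < -398.3
1.9·182.3 − 1.52·68.3 = 242.554, which is > -36.7
This sign pattern matches Eta.

Eta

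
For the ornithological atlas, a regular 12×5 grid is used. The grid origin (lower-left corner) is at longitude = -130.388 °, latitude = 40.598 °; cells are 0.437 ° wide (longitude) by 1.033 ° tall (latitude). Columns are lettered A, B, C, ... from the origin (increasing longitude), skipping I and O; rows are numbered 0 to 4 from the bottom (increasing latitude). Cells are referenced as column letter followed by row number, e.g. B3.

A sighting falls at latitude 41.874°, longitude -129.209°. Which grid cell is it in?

Column index: ⌊(-129.209 − -130.388) / 0.437⌋ = ⌊2.698⌋ = 2 → column C
Row offset from origin: ⌊(41.874 − 40.598) / 1.033⌋ = ⌊1.235⌋ = 1 → row 1

C1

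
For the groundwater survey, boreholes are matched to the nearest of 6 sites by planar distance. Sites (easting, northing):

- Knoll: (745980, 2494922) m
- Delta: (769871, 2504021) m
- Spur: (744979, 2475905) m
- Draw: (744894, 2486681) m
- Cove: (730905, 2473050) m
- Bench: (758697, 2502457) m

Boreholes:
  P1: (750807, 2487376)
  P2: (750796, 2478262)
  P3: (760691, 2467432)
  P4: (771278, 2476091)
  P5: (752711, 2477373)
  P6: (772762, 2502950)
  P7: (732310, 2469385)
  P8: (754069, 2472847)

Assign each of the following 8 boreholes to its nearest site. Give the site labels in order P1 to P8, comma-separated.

P1 → Draw (d²=35446594.00)
P2 → Spur (d²=39392938.00)
P3 → Spur (d²=318658673.00)
P4 → Spur (d²=691671997.00)
P5 → Spur (d²=61938848.00)
P6 → Delta (d²=9504922.00)
P7 → Cove (d²=15406250.00)
P8 → Spur (d²=91979464.00)

Draw, Spur, Spur, Spur, Spur, Delta, Cove, Spur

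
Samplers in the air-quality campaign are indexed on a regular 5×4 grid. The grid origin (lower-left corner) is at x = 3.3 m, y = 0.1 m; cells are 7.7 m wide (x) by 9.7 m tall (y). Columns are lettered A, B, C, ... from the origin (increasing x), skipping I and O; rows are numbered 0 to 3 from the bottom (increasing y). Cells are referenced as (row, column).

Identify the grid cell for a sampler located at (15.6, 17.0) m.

Column index: ⌊(15.6 − 3.3) / 7.7⌋ = ⌊1.597⌋ = 1 → column B
Row offset from origin: ⌊(17.0 − 0.1) / 9.7⌋ = ⌊1.742⌋ = 1 → row 1

(1, B)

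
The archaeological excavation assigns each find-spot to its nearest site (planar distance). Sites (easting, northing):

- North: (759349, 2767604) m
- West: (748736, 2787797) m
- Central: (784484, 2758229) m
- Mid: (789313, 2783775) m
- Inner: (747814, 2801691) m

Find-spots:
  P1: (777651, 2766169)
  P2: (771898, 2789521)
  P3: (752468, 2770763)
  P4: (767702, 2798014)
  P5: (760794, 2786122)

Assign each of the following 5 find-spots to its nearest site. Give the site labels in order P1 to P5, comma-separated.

Central, Mid, North, Inner, West

P1 → Central (d²=109733489.00)
P2 → Mid (d²=336298741.00)
P3 → North (d²=57327442.00)
P4 → Inner (d²=409052873.00)
P5 → West (d²=148200989.00)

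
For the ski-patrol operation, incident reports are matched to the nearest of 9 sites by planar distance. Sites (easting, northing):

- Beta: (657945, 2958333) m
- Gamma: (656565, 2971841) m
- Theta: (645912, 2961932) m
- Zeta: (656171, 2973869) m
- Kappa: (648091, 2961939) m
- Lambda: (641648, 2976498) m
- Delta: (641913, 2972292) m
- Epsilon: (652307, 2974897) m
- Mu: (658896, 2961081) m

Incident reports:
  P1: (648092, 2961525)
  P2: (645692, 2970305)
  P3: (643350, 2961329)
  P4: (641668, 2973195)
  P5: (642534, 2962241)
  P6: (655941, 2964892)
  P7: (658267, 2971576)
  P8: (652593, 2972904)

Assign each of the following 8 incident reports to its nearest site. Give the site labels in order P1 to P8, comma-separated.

Kappa, Delta, Theta, Delta, Theta, Mu, Gamma, Epsilon

P1 → Kappa (d²=171397.00)
P2 → Delta (d²=18229010.00)
P3 → Theta (d²=6927453.00)
P4 → Delta (d²=875434.00)
P5 → Theta (d²=11506365.00)
P6 → Mu (d²=23255746.00)
P7 → Gamma (d²=2967029.00)
P8 → Epsilon (d²=4053845.00)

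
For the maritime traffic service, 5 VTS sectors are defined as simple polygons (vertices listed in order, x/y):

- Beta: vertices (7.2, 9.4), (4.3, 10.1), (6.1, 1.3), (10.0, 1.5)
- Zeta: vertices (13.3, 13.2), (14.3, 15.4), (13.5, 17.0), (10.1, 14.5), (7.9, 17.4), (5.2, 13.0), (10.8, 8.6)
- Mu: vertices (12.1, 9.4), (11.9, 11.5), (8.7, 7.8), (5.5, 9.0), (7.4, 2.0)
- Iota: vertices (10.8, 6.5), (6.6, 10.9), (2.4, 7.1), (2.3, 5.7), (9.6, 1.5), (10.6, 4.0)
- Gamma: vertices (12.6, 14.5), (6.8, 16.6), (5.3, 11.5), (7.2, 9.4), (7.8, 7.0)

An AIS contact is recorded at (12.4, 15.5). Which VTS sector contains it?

Zeta

Cast a ray rightward from (12.4, 15.5). For each polygon, the edges (by vertex number in listed order) whose endpoints lie on opposite sides of y = 15.5, where each meets that height, and whether that is right or left of the point:
Beta: no edge straddles that height → 0 crossings.
Zeta: 2–3 at x≈14.25 (right), 3–4 at x≈11.46 (left), 4–5 at x≈9.34 (left), 5–6 at x≈6.73 (left) → 1 crossing.
Mu: no edge straddles that height → 0 crossings.
Iota: no edge straddles that height → 0 crossings.
Gamma: 1–2 at x≈9.84 (left), 2–3 at x≈6.48 (left) → 0 crossings.
Only Zeta has an odd count, so the point is inside Zeta.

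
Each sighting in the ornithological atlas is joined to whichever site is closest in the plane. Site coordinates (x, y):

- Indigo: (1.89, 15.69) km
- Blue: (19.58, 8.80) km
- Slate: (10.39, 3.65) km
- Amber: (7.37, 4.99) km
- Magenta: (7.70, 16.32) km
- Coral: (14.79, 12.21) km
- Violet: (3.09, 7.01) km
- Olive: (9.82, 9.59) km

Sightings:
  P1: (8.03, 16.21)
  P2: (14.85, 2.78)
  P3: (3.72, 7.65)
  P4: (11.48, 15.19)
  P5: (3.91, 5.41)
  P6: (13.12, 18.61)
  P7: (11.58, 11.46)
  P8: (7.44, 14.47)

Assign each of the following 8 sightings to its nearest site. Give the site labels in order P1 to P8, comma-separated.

Magenta, Slate, Violet, Magenta, Violet, Magenta, Olive, Magenta

P1 → Magenta (d²=0.12)
P2 → Slate (d²=20.65)
P3 → Violet (d²=0.81)
P4 → Magenta (d²=15.57)
P5 → Violet (d²=3.23)
P6 → Magenta (d²=34.62)
P7 → Olive (d²=6.59)
P8 → Magenta (d²=3.49)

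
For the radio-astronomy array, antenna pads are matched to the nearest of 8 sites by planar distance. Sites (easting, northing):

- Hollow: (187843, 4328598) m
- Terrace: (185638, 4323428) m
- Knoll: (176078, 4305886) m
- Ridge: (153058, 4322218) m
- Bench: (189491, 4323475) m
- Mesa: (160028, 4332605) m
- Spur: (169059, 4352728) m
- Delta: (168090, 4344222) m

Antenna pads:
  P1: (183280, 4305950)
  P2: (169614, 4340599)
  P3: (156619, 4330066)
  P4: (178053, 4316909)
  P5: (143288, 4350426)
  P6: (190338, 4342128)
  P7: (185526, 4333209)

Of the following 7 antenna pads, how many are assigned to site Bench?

P1 → Knoll
P2 → Delta
P3 → Mesa
P4 → Terrace
P5 → Mesa
P6 → Hollow
P7 → Hollow
0 of the 7 go to Bench.

0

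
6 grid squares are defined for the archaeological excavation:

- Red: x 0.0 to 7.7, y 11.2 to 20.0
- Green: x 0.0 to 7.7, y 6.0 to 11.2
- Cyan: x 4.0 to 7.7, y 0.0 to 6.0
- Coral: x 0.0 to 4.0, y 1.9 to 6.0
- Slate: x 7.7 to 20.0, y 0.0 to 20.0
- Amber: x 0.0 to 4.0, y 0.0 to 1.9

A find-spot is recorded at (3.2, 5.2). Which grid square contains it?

The point has x = 3.2 and y = 5.2.
Only Coral satisfies 0.0 ≤ x ≤ 4.0 and 1.9 ≤ y ≤ 6.0.

Coral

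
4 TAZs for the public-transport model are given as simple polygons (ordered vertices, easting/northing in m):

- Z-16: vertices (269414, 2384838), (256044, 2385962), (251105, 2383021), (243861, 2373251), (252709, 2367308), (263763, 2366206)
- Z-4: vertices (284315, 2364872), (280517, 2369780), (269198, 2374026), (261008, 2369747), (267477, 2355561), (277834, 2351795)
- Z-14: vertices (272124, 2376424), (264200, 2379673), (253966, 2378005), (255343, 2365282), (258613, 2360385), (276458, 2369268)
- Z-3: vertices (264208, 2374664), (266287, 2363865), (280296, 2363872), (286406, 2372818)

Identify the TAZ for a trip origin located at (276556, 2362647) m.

Cast a ray rightward from (276556, 2362647). For each polygon, the edges (by vertex number in listed order) whose endpoints lie on opposite sides of northing = 2362647, where each meets that height, and whether that is right or left of the point:
Z-16: no edge straddles that height → 0 crossings.
Z-4: 4–5 at easting≈264245.7 (left), 6–1 at easting≈283212.3 (right) → 1 crossing.
Z-14: 4–5 at easting≈257102.5 (left), 5–6 at easting≈263157.1 (left) → 0 crossings.
Z-3: no edge straddles that height → 0 crossings.
Only Z-4 has an odd count, so the point is inside Z-4.

Z-4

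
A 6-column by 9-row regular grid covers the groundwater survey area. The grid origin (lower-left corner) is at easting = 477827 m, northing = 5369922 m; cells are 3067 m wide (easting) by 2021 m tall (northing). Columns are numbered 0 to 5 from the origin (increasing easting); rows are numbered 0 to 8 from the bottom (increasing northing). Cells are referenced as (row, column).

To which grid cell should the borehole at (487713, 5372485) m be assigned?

Column index: ⌊(487713 − 477827) / 3067⌋ = ⌊3.223⌋ = 3
Row offset from origin: ⌊(5372485 − 5369922) / 2021⌋ = ⌊1.268⌋ = 1 → row 1

(1, 3)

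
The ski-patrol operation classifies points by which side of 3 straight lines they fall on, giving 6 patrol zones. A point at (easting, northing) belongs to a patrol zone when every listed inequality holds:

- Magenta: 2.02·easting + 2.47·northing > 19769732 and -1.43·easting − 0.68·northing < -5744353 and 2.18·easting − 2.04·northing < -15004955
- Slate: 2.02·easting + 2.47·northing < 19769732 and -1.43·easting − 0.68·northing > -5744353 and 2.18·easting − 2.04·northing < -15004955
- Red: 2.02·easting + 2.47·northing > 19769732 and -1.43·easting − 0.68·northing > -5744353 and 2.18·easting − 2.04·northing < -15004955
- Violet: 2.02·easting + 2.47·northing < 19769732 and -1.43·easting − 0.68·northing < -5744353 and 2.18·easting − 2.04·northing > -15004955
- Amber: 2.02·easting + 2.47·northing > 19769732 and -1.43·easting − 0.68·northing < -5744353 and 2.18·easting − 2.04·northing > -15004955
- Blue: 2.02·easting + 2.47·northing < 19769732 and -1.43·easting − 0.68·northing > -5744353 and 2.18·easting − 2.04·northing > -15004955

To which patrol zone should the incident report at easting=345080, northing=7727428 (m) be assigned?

2.02·345080 + 2.47·7727428 = 19783808.760, which is > 19769732
-1.43·345080 − 0.68·7727428 = -5748115.440, which is < -5744353
2.18·345080 − 2.04·7727428 = -15011678.720, which is < -15004955
This sign pattern matches Magenta.

Magenta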